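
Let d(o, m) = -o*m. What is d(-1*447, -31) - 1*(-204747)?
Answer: 190890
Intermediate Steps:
d(o, m) = -m*o
d(-1*447, -31) - 1*(-204747) = -1*(-31)*(-1*447) - 1*(-204747) = -1*(-31)*(-447) + 204747 = -13857 + 204747 = 190890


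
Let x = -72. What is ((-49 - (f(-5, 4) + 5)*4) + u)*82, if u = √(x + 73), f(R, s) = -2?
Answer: -4920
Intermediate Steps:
u = 1 (u = √(-72 + 73) = √1 = 1)
((-49 - (f(-5, 4) + 5)*4) + u)*82 = ((-49 - (-2 + 5)*4) + 1)*82 = ((-49 - 3*4) + 1)*82 = ((-49 - 1*12) + 1)*82 = ((-49 - 12) + 1)*82 = (-61 + 1)*82 = -60*82 = -4920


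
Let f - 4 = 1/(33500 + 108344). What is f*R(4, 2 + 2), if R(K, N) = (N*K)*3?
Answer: 6808524/35461 ≈ 192.00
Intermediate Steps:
R(K, N) = 3*K*N (R(K, N) = (K*N)*3 = 3*K*N)
f = 567377/141844 (f = 4 + 1/(33500 + 108344) = 4 + 1/141844 = 567377/141844 ≈ 4.0000)
f*R(4, 2 + 2) = 567377*(3*4*(2 + 2))/141844 = 567377*(3*4*4)/141844 = (567377/141844)*48 = 6808524/35461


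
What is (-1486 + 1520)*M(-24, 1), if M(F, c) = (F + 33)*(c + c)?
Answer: 612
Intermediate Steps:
M(F, c) = 2*c*(33 + F) (M(F, c) = (33 + F)*(2*c) = 2*c*(33 + F))
(-1486 + 1520)*M(-24, 1) = (-1486 + 1520)*(2*1*(33 - 24)) = 34*(2*1*9) = 34*18 = 612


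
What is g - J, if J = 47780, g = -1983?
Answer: -49763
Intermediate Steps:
g - J = -1983 - 1*47780 = -1983 - 47780 = -49763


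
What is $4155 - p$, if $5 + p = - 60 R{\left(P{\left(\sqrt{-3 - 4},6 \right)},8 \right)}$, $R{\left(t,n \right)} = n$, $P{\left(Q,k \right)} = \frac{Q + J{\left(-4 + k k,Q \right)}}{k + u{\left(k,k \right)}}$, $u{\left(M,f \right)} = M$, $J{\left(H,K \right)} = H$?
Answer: $4640$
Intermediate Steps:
$P{\left(Q,k \right)} = \frac{-4 + Q + k^{2}}{2 k}$ ($P{\left(Q,k \right)} = \frac{Q + \left(-4 + k k\right)}{k + k} = \frac{Q + \left(-4 + k^{2}\right)}{2 k} = \left(-4 + Q + k^{2}\right) \frac{1}{2 k} = \frac{-4 + Q + k^{2}}{2 k}$)
$p = -485$ ($p = -5 - 480 = -485$)
$4155 - p = 4155 - -485 = 4155 + 485 = 4640$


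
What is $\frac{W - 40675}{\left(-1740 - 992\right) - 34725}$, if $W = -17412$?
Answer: $\frac{58087}{37457} \approx 1.5508$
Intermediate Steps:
$\frac{W - 40675}{\left(-1740 - 992\right) - 34725} = \frac{-17412 - 40675}{\left(-1740 - 992\right) - 34725} = - \frac{58087}{\left(-1740 - 992\right) - 34725} = - \frac{58087}{-2732 - 34725} = - \frac{58087}{-37457} = \left(-58087\right) \left(- \frac{1}{37457}\right) = \frac{58087}{37457}$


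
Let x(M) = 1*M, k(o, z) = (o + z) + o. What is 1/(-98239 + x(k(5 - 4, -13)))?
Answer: -1/98250 ≈ -1.0178e-5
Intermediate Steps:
k(o, z) = z + 2*o
x(M) = M
1/(-98239 + x(k(5 - 4, -13))) = 1/(-98239 + (-13 + 2*(5 - 4))) = 1/(-98239 + (-13 + 2*1)) = 1/(-98239 + (-13 + 2)) = 1/(-98239 - 11) = 1/(-98250) = -1/98250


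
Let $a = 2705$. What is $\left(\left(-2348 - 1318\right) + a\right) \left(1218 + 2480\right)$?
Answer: $-3553778$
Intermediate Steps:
$\left(\left(-2348 - 1318\right) + a\right) \left(1218 + 2480\right) = \left(\left(-2348 - 1318\right) + 2705\right) \left(1218 + 2480\right) = \left(-3666 + 2705\right) 3698 = \left(-961\right) 3698 = -3553778$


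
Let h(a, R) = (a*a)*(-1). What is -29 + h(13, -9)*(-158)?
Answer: 26673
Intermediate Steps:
h(a, R) = -a² (h(a, R) = a²*(-1) = -a²)
-29 + h(13, -9)*(-158) = -29 - 1*13²*(-158) = -29 - 1*169*(-158) = -29 - 169*(-158) = -29 + 26702 = 26673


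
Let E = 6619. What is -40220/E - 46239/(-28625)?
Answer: -845241559/189468875 ≈ -4.4611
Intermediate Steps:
-40220/E - 46239/(-28625) = -40220/6619 - 46239/(-28625) = -40220*1/6619 - 46239*(-1/28625) = -40220/6619 + 46239/28625 = -845241559/189468875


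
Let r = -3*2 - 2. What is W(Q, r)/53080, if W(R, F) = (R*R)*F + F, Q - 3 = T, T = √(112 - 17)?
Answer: -21/1327 - 6*√95/6635 ≈ -0.024639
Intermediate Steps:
r = -8 (r = -6 - 2 = -8)
T = √95 ≈ 9.7468
Q = 3 + √95 ≈ 12.747
W(R, F) = F + F*R² (W(R, F) = R²*F + F = F*R² + F = F + F*R²)
W(Q, r)/53080 = -8*(1 + (3 + √95)²)/53080 = (-8 - 8*(3 + √95)²)*(1/53080) = -1/6635 - (3 + √95)²/6635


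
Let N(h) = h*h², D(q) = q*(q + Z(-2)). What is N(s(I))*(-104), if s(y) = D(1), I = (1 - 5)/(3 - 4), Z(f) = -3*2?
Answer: 13000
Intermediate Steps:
Z(f) = -6
D(q) = q*(-6 + q) (D(q) = q*(q - 6) = q*(-6 + q))
I = 4 (I = -4/(-1) = -4*(-1) = 4)
s(y) = -5 (s(y) = 1*(-6 + 1) = 1*(-5) = -5)
N(h) = h³
N(s(I))*(-104) = (-5)³*(-104) = -125*(-104) = 13000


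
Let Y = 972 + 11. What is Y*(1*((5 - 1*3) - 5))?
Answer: -2949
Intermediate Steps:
Y = 983
Y*(1*((5 - 1*3) - 5)) = 983*(1*((5 - 1*3) - 5)) = 983*(1*((5 - 3) - 5)) = 983*(1*(2 - 5)) = 983*(1*(-3)) = 983*(-3) = -2949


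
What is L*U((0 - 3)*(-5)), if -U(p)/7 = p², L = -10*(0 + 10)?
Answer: 157500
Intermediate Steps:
L = -100 (L = -10*10 = -100)
U(p) = -7*p²
L*U((0 - 3)*(-5)) = -(-700)*((0 - 3)*(-5))² = -(-700)*(-3*(-5))² = -(-700)*15² = -(-700)*225 = -100*(-1575) = 157500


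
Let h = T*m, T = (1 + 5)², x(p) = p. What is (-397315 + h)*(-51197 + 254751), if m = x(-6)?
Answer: -80919025174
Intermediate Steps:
m = -6
T = 36 (T = 6² = 36)
h = -216 (h = 36*(-6) = -216)
(-397315 + h)*(-51197 + 254751) = (-397315 - 216)*(-51197 + 254751) = -397531*203554 = -80919025174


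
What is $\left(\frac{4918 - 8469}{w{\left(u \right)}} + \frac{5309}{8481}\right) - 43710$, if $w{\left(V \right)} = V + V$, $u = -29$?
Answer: $- \frac{21470437627}{491898} \approx -43648.0$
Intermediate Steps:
$w{\left(V \right)} = 2 V$
$\left(\frac{4918 - 8469}{w{\left(u \right)}} + \frac{5309}{8481}\right) - 43710 = \left(\frac{4918 - 8469}{2 \left(-29\right)} + \frac{5309}{8481}\right) - 43710 = \left(\frac{4918 - 8469}{-58} + 5309 \cdot \frac{1}{8481}\right) - 43710 = \left(\left(-3551\right) \left(- \frac{1}{58}\right) + \frac{5309}{8481}\right) - 43710 = \left(\frac{3551}{58} + \frac{5309}{8481}\right) - 43710 = \frac{30423953}{491898} - 43710 = - \frac{21470437627}{491898}$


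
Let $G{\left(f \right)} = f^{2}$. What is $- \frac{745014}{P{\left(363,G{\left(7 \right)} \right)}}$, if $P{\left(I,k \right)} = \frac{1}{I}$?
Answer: $-270440082$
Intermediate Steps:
$- \frac{745014}{P{\left(363,G{\left(7 \right)} \right)}} = - \frac{745014}{\frac{1}{363}} = - 745014 \frac{1}{\frac{1}{363}} = \left(-745014\right) 363 = -270440082$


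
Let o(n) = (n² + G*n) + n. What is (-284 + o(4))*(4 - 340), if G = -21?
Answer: 116928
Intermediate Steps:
o(n) = n² - 20*n (o(n) = (n² - 21*n) + n = n² - 20*n)
(-284 + o(4))*(4 - 340) = (-284 + 4*(-20 + 4))*(4 - 340) = (-284 + 4*(-16))*(-336) = (-284 - 64)*(-336) = -348*(-336) = 116928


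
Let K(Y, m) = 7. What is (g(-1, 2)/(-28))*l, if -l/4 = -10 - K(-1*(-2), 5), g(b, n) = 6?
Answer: -102/7 ≈ -14.571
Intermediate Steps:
l = 68 (l = -4*(-10 - 1*7) = -4*(-10 - 7) = -4*(-17) = 68)
(g(-1, 2)/(-28))*l = (6/(-28))*68 = (6*(-1/28))*68 = -3/14*68 = -102/7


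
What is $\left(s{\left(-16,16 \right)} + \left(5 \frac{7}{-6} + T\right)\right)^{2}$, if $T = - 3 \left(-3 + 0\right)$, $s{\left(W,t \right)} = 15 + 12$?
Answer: $\frac{32761}{36} \approx 910.03$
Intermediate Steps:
$s{\left(W,t \right)} = 27$
$T = 9$ ($T = \left(-3\right) \left(-3\right) = 9$)
$\left(s{\left(-16,16 \right)} + \left(5 \frac{7}{-6} + T\right)\right)^{2} = \left(27 + \left(5 \frac{7}{-6} + 9\right)\right)^{2} = \left(27 + \left(5 \cdot 7 \left(- \frac{1}{6}\right) + 9\right)\right)^{2} = \left(27 + \left(5 \left(- \frac{7}{6}\right) + 9\right)\right)^{2} = \left(27 + \left(- \frac{35}{6} + 9\right)\right)^{2} = \left(27 + \frac{19}{6}\right)^{2} = \left(\frac{181}{6}\right)^{2} = \frac{32761}{36}$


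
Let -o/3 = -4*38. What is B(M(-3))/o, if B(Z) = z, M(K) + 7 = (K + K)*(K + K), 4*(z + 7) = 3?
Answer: -25/1824 ≈ -0.013706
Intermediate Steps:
z = -25/4 (z = -7 + (¼)*3 = -7 + ¾ = -25/4 ≈ -6.2500)
M(K) = -7 + 4*K² (M(K) = -7 + (K + K)*(K + K) = -7 + (2*K)*(2*K) = -7 + 4*K²)
o = 456 (o = -(-12)*38 = -3*(-152) = 456)
B(Z) = -25/4
B(M(-3))/o = -25/4/456 = -25/4*1/456 = -25/1824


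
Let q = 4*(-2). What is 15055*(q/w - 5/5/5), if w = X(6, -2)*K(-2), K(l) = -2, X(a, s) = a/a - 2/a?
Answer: 87319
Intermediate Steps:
X(a, s) = 1 - 2/a
w = -4/3 (w = ((-2 + 6)/6)*(-2) = ((⅙)*4)*(-2) = (⅔)*(-2) = -4/3 ≈ -1.3333)
q = -8
15055*(q/w - 5/5/5) = 15055*(-8/(-4/3) - 5/5/5) = 15055*(-8*(-¾) - 5*⅕*(⅕)) = 15055*(6 - 1*⅕) = 15055*(6 - ⅕) = 15055*(29/5) = 87319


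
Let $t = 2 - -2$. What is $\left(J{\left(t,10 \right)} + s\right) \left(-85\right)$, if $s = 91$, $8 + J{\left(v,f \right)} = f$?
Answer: $-7905$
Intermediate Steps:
$t = 4$ ($t = 2 + 2 = 4$)
$J{\left(v,f \right)} = -8 + f$
$\left(J{\left(t,10 \right)} + s\right) \left(-85\right) = \left(\left(-8 + 10\right) + 91\right) \left(-85\right) = \left(2 + 91\right) \left(-85\right) = 93 \left(-85\right) = -7905$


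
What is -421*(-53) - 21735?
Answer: 578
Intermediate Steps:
-421*(-53) - 21735 = 22313 - 21735 = 578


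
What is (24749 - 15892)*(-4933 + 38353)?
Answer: 296000940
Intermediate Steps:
(24749 - 15892)*(-4933 + 38353) = 8857*33420 = 296000940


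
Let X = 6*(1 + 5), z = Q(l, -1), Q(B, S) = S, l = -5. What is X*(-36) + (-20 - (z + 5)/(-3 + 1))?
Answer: -1314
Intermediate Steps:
z = -1
X = 36 (X = 6*6 = 36)
X*(-36) + (-20 - (z + 5)/(-3 + 1)) = 36*(-36) + (-20 - (-1 + 5)/(-3 + 1)) = -1296 + (-20 - 4/(-2)) = -1296 + (-20 - 4*(-1)/2) = -1296 + (-20 - 1*(-2)) = -1296 + (-20 + 2) = -1296 - 18 = -1314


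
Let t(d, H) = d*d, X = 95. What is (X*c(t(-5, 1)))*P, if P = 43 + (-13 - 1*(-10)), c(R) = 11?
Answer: 41800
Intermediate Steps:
t(d, H) = d²
P = 40 (P = 43 + (-13 + 10) = 43 - 3 = 40)
(X*c(t(-5, 1)))*P = (95*11)*40 = 1045*40 = 41800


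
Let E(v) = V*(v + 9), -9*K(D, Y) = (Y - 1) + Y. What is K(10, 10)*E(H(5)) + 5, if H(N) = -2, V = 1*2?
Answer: -221/9 ≈ -24.556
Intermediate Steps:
K(D, Y) = ⅑ - 2*Y/9 (K(D, Y) = -((Y - 1) + Y)/9 = -((-1 + Y) + Y)/9 = -(-1 + 2*Y)/9 = ⅑ - 2*Y/9)
V = 2
E(v) = 18 + 2*v (E(v) = 2*(v + 9) = 2*(9 + v) = 18 + 2*v)
K(10, 10)*E(H(5)) + 5 = (⅑ - 2/9*10)*(18 + 2*(-2)) + 5 = (⅑ - 20/9)*(18 - 4) + 5 = -19/9*14 + 5 = -266/9 + 5 = -221/9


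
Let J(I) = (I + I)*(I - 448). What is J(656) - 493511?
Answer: -220615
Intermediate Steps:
J(I) = 2*I*(-448 + I) (J(I) = (2*I)*(-448 + I) = 2*I*(-448 + I))
J(656) - 493511 = 2*656*(-448 + 656) - 493511 = 2*656*208 - 493511 = 272896 - 493511 = -220615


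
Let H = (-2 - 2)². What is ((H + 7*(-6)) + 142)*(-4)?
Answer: -464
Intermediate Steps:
H = 16 (H = (-4)² = 16)
((H + 7*(-6)) + 142)*(-4) = ((16 + 7*(-6)) + 142)*(-4) = ((16 - 42) + 142)*(-4) = (-26 + 142)*(-4) = 116*(-4) = -464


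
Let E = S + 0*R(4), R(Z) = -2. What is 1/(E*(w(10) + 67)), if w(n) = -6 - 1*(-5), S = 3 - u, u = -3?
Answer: 1/396 ≈ 0.0025253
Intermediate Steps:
S = 6 (S = 3 - 1*(-3) = 3 + 3 = 6)
E = 6 (E = 6 + 0*(-2) = 6 + 0 = 6)
w(n) = -1 (w(n) = -6 + 5 = -1)
1/(E*(w(10) + 67)) = 1/(6*(-1 + 67)) = 1/(6*66) = 1/396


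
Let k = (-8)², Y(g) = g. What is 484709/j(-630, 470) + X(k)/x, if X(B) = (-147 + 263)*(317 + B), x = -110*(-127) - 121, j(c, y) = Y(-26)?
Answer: -6711585845/360074 ≈ -18639.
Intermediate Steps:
k = 64
j(c, y) = -26
x = 13849 (x = 13970 - 121 = 13849)
X(B) = 36772 + 116*B (X(B) = 116*(317 + B) = 36772 + 116*B)
484709/j(-630, 470) + X(k)/x = 484709/(-26) + (36772 + 116*64)/13849 = 484709*(-1/26) + (36772 + 7424)*(1/13849) = -484709/26 + 44196*(1/13849) = -484709/26 + 44196/13849 = -6711585845/360074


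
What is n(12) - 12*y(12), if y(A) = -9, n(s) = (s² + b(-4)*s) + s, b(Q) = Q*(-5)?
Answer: 504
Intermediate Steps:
b(Q) = -5*Q
n(s) = s² + 21*s (n(s) = (s² + (-5*(-4))*s) + s = (s² + 20*s) + s = s² + 21*s)
n(12) - 12*y(12) = 12*(21 + 12) - 12*(-9) = 12*33 + 108 = 396 + 108 = 504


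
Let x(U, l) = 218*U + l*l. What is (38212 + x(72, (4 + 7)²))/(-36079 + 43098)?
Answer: 68549/7019 ≈ 9.7662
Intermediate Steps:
x(U, l) = l² + 218*U (x(U, l) = 218*U + l² = l² + 218*U)
(38212 + x(72, (4 + 7)²))/(-36079 + 43098) = (38212 + (((4 + 7)²)² + 218*72))/(-36079 + 43098) = (38212 + ((11²)² + 15696))/7019 = (38212 + (121² + 15696))*(1/7019) = (38212 + (14641 + 15696))*(1/7019) = (38212 + 30337)*(1/7019) = 68549*(1/7019) = 68549/7019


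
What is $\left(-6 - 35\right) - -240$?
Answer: $199$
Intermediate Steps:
$\left(-6 - 35\right) - -240 = \left(-6 - 35\right) + 240 = -41 + 240 = 199$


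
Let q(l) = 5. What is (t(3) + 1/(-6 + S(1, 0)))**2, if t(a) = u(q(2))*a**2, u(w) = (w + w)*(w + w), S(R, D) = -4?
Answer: 80982001/100 ≈ 8.0982e+5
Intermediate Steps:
u(w) = 4*w**2 (u(w) = (2*w)*(2*w) = 4*w**2)
t(a) = 100*a**2 (t(a) = (4*5**2)*a**2 = (4*25)*a**2 = 100*a**2)
(t(3) + 1/(-6 + S(1, 0)))**2 = (100*3**2 + 1/(-6 - 4))**2 = (100*9 + 1/(-10))**2 = (900 - 1/10)**2 = (8999/10)**2 = 80982001/100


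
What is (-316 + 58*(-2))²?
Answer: 186624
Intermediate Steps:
(-316 + 58*(-2))² = (-316 - 116)² = (-432)² = 186624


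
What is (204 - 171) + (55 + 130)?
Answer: 218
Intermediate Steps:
(204 - 171) + (55 + 130) = 33 + 185 = 218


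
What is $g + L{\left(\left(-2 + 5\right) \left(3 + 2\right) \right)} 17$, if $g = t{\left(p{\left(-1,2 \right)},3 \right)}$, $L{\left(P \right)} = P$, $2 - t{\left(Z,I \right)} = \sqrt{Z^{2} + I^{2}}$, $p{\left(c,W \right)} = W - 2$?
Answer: $254$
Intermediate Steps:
$p{\left(c,W \right)} = -2 + W$ ($p{\left(c,W \right)} = W - 2 = -2 + W$)
$t{\left(Z,I \right)} = 2 - \sqrt{I^{2} + Z^{2}}$ ($t{\left(Z,I \right)} = 2 - \sqrt{Z^{2} + I^{2}} = 2 - \sqrt{I^{2} + Z^{2}}$)
$g = -1$ ($g = 2 - \sqrt{3^{2} + \left(-2 + 2\right)^{2}} = 2 - \sqrt{9 + 0^{2}} = 2 - \sqrt{9 + 0} = 2 - \sqrt{9} = 2 - 3 = -1$)
$g + L{\left(\left(-2 + 5\right) \left(3 + 2\right) \right)} 17 = -1 + \left(-2 + 5\right) \left(3 + 2\right) 17 = -1 + 3 \cdot 5 \cdot 17 = -1 + 15 \cdot 17 = -1 + 255 = 254$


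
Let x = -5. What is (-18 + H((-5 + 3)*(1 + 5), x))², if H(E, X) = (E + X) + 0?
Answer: 1225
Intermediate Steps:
H(E, X) = E + X
(-18 + H((-5 + 3)*(1 + 5), x))² = (-18 + ((-5 + 3)*(1 + 5) - 5))² = (-18 + (-2*6 - 5))² = (-18 + (-12 - 5))² = (-18 - 17)² = (-35)² = 1225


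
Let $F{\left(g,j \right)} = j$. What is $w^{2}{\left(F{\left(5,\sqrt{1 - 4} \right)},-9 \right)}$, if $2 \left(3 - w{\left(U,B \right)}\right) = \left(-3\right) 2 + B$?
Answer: $\frac{441}{4} \approx 110.25$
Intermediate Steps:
$w{\left(U,B \right)} = 6 - \frac{B}{2}$ ($w{\left(U,B \right)} = 3 - \frac{\left(-3\right) 2 + B}{2} = 3 - \frac{-6 + B}{2} = 3 - \left(-3 + \frac{B}{2}\right) = 6 - \frac{B}{2}$)
$w^{2}{\left(F{\left(5,\sqrt{1 - 4} \right)},-9 \right)} = \left(6 - - \frac{9}{2}\right)^{2} = \left(6 + \frac{9}{2}\right)^{2} = \left(\frac{21}{2}\right)^{2} = \frac{441}{4}$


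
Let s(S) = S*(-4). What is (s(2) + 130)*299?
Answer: 36478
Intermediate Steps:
s(S) = -4*S
(s(2) + 130)*299 = (-4*2 + 130)*299 = (-8 + 130)*299 = 122*299 = 36478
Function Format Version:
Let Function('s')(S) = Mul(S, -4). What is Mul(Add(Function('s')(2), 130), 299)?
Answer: 36478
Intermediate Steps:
Function('s')(S) = Mul(-4, S)
Mul(Add(Function('s')(2), 130), 299) = Mul(Add(Mul(-4, 2), 130), 299) = Mul(Add(-8, 130), 299) = Mul(122, 299) = 36478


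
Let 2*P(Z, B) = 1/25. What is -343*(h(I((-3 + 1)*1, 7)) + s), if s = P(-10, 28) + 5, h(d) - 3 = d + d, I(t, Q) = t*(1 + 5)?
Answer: 274057/50 ≈ 5481.1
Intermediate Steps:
P(Z, B) = 1/50 (P(Z, B) = (½)/25 = (½)*(1/25) = 1/50)
I(t, Q) = 6*t (I(t, Q) = t*6 = 6*t)
h(d) = 3 + 2*d (h(d) = 3 + (d + d) = 3 + 2*d)
s = 251/50 (s = 1/50 + 5 = 251/50 ≈ 5.0200)
-343*(h(I((-3 + 1)*1, 7)) + s) = -343*((3 + 2*(6*((-3 + 1)*1))) + 251/50) = -343*((3 + 2*(6*(-2*1))) + 251/50) = -343*((3 + 2*(6*(-2))) + 251/50) = -343*((3 + 2*(-12)) + 251/50) = -343*((3 - 24) + 251/50) = -343*(-21 + 251/50) = -343*(-799/50) = 274057/50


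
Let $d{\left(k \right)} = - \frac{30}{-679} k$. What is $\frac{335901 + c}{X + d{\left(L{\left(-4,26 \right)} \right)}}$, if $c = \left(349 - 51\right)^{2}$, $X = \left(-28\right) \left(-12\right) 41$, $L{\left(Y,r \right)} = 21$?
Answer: $\frac{41196385}{1336362} \approx 30.827$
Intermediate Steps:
$X = 13776$ ($X = 336 \cdot 41 = 13776$)
$c = 88804$ ($c = 298^{2} = 88804$)
$d{\left(k \right)} = \frac{30 k}{679}$ ($d{\left(k \right)} = \left(-30\right) \left(- \frac{1}{679}\right) k = \frac{30 k}{679}$)
$\frac{335901 + c}{X + d{\left(L{\left(-4,26 \right)} \right)}} = \frac{335901 + 88804}{13776 + \frac{30}{679} \cdot 21} = \frac{424705}{13776 + \frac{90}{97}} = \frac{424705}{\frac{1336362}{97}} = 424705 \cdot \frac{97}{1336362} = \frac{41196385}{1336362}$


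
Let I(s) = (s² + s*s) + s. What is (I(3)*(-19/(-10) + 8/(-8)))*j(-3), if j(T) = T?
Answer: -567/10 ≈ -56.700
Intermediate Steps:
I(s) = s + 2*s² (I(s) = (s² + s²) + s = 2*s² + s = s + 2*s²)
(I(3)*(-19/(-10) + 8/(-8)))*j(-3) = ((3*(1 + 2*3))*(-19/(-10) + 8/(-8)))*(-3) = ((3*(1 + 6))*(-19*(-⅒) + 8*(-⅛)))*(-3) = ((3*7)*(19/10 - 1))*(-3) = (21*(9/10))*(-3) = (189/10)*(-3) = -567/10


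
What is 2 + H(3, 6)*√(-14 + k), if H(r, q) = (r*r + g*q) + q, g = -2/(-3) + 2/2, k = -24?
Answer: 2 + 25*I*√38 ≈ 2.0 + 154.11*I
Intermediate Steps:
g = 5/3 (g = -2*(-⅓) + 2*(½) = ⅔ + 1 = 5/3 ≈ 1.6667)
H(r, q) = r² + 8*q/3 (H(r, q) = (r*r + 5*q/3) + q = (r² + 5*q/3) + q = r² + 8*q/3)
2 + H(3, 6)*√(-14 + k) = 2 + (3² + (8/3)*6)*√(-14 - 24) = 2 + (9 + 16)*√(-38) = 2 + 25*(I*√38) = 2 + 25*I*√38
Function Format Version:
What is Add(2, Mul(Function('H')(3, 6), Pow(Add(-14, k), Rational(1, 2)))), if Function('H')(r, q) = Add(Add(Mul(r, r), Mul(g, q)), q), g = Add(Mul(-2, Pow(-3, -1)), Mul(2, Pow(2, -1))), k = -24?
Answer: Add(2, Mul(25, I, Pow(38, Rational(1, 2)))) ≈ Add(2.0000, Mul(154.11, I))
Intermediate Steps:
g = Rational(5, 3) (g = Add(Mul(-2, Rational(-1, 3)), Mul(2, Rational(1, 2))) = Add(Rational(2, 3), 1) = Rational(5, 3) ≈ 1.6667)
Function('H')(r, q) = Add(Pow(r, 2), Mul(Rational(8, 3), q)) (Function('H')(r, q) = Add(Add(Mul(r, r), Mul(Rational(5, 3), q)), q) = Add(Add(Pow(r, 2), Mul(Rational(5, 3), q)), q) = Add(Pow(r, 2), Mul(Rational(8, 3), q)))
Add(2, Mul(Function('H')(3, 6), Pow(Add(-14, k), Rational(1, 2)))) = Add(2, Mul(Add(Pow(3, 2), Mul(Rational(8, 3), 6)), Pow(Add(-14, -24), Rational(1, 2)))) = Add(2, Mul(Add(9, 16), Pow(-38, Rational(1, 2)))) = Add(2, Mul(25, Mul(I, Pow(38, Rational(1, 2))))) = Add(2, Mul(25, I, Pow(38, Rational(1, 2))))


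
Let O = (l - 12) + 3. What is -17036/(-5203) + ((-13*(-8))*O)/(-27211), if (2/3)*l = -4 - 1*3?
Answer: 474118280/141578833 ≈ 3.3488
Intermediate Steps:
l = -21/2 (l = 3*(-4 - 1*3)/2 = 3*(-4 - 3)/2 = (3/2)*(-7) = -21/2 ≈ -10.500)
O = -39/2 (O = (-21/2 - 12) + 3 = -45/2 + 3 = -39/2 ≈ -19.500)
-17036/(-5203) + ((-13*(-8))*O)/(-27211) = -17036/(-5203) + (-13*(-8)*(-39/2))/(-27211) = -17036*(-1/5203) + (104*(-39/2))*(-1/27211) = 17036/5203 - 2028*(-1/27211) = 17036/5203 + 2028/27211 = 474118280/141578833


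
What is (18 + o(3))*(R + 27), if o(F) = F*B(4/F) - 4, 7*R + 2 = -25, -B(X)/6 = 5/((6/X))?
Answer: -972/7 ≈ -138.86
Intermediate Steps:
B(X) = -5*X (B(X) = -30/(6/X) = -30*X/6 = -5*X)
R = -27/7 (R = -2/7 + (⅐)*(-25) = -2/7 - 25/7 = -27/7 ≈ -3.8571)
o(F) = -24 (o(F) = F*(-20/F) - 4 = -20 - 4 = -24)
(18 + o(3))*(R + 27) = (18 - 24)*(-27/7 + 27) = -6*162/7 = -972/7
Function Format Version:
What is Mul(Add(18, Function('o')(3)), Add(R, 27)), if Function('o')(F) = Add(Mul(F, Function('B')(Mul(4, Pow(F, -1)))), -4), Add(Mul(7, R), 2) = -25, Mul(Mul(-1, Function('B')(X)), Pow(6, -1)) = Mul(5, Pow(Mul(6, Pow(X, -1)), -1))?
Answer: Rational(-972, 7) ≈ -138.86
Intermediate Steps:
Function('B')(X) = Mul(-5, X) (Function('B')(X) = Mul(-6, Mul(5, Pow(Mul(6, Pow(X, -1)), -1))) = Mul(-6, Mul(5, Mul(Rational(1, 6), X))) = Mul(-6, Mul(Rational(5, 6), X)) = Mul(-5, X))
R = Rational(-27, 7) (R = Add(Rational(-2, 7), Mul(Rational(1, 7), -25)) = Add(Rational(-2, 7), Rational(-25, 7)) = Rational(-27, 7) ≈ -3.8571)
Function('o')(F) = -24 (Function('o')(F) = Add(Mul(F, Mul(-5, Mul(4, Pow(F, -1)))), -4) = Add(Mul(F, Mul(-20, Pow(F, -1))), -4) = Add(-20, -4) = -24)
Mul(Add(18, Function('o')(3)), Add(R, 27)) = Mul(Add(18, -24), Add(Rational(-27, 7), 27)) = Mul(-6, Rational(162, 7)) = Rational(-972, 7)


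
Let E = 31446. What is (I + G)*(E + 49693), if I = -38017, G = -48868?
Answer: -7049762015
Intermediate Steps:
(I + G)*(E + 49693) = (-38017 - 48868)*(31446 + 49693) = -86885*81139 = -7049762015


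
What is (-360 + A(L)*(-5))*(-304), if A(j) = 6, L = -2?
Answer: 118560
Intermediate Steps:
(-360 + A(L)*(-5))*(-304) = (-360 + 6*(-5))*(-304) = (-360 - 30)*(-304) = -390*(-304) = 118560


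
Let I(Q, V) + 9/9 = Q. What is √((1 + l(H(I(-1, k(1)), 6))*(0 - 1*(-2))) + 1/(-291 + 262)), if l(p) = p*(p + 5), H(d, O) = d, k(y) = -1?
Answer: 8*I*√145/29 ≈ 3.3218*I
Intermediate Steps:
I(Q, V) = -1 + Q
l(p) = p*(5 + p)
√((1 + l(H(I(-1, k(1)), 6))*(0 - 1*(-2))) + 1/(-291 + 262)) = √((1 + ((-1 - 1)*(5 + (-1 - 1)))*(0 - 1*(-2))) + 1/(-291 + 262)) = √((1 + (-2*(5 - 2))*(0 + 2)) + 1/(-29)) = √((1 - 2*3*2) - 1/29) = √((1 - 6*2) - 1/29) = √((1 - 12) - 1/29) = √(-11 - 1/29) = √(-320/29) = 8*I*√145/29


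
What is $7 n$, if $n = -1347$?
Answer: $-9429$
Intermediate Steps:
$7 n = 7 \left(-1347\right) = -9429$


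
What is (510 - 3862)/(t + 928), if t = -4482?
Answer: 1676/1777 ≈ 0.94316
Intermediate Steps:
(510 - 3862)/(t + 928) = (510 - 3862)/(-4482 + 928) = -3352/(-3554) = -3352*(-1/3554) = 1676/1777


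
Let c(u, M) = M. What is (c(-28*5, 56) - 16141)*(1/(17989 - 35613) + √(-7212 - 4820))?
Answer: 16085/17624 - 257360*I*√47 ≈ 0.91268 - 1.7644e+6*I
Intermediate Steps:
(c(-28*5, 56) - 16141)*(1/(17989 - 35613) + √(-7212 - 4820)) = (56 - 16141)*(1/(17989 - 35613) + √(-7212 - 4820)) = -16085*(1/(-17624) + √(-12032)) = -16085*(-1/17624 + 16*I*√47) = 16085/17624 - 257360*I*√47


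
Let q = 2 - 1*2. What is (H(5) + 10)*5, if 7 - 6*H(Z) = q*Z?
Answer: 335/6 ≈ 55.833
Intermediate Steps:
q = 0 (q = 2 - 2 = 0)
H(Z) = 7/6 (H(Z) = 7/6 - 0*Z = 7/6 - 1/6*0 = 7/6 + 0 = 7/6)
(H(5) + 10)*5 = (7/6 + 10)*5 = (67/6)*5 = 335/6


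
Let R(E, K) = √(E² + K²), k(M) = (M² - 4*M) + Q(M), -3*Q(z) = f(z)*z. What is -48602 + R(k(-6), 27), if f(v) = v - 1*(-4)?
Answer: -48602 + √3865 ≈ -48540.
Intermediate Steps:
f(v) = 4 + v (f(v) = v + 4 = 4 + v)
Q(z) = -z*(4 + z)/3 (Q(z) = -(4 + z)*z/3 = -z*(4 + z)/3)
k(M) = M² - 4*M - M*(4 + M)/3 (k(M) = (M² - 4*M) - M*(4 + M)/3 = M² - 4*M - M*(4 + M)/3)
-48602 + R(k(-6), 27) = -48602 + √(((⅔)*(-6)*(-8 - 6))² + 27²) = -48602 + √(((⅔)*(-6)*(-14))² + 729) = -48602 + √(56² + 729) = -48602 + √(3136 + 729) = -48602 + √3865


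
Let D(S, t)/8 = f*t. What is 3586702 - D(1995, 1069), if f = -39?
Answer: 3920230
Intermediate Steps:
D(S, t) = -312*t (D(S, t) = 8*(-39*t) = -312*t)
3586702 - D(1995, 1069) = 3586702 - (-312)*1069 = 3586702 - 1*(-333528) = 3586702 + 333528 = 3920230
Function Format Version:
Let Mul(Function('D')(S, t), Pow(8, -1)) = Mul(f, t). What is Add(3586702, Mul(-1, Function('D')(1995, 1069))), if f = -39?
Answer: 3920230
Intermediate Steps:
Function('D')(S, t) = Mul(-312, t) (Function('D')(S, t) = Mul(8, Mul(-39, t)) = Mul(-312, t))
Add(3586702, Mul(-1, Function('D')(1995, 1069))) = Add(3586702, Mul(-1, Mul(-312, 1069))) = Add(3586702, Mul(-1, -333528)) = Add(3586702, 333528) = 3920230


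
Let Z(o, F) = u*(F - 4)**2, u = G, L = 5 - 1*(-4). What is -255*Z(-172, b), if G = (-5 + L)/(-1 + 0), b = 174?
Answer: 29478000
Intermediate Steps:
L = 9 (L = 5 + 4 = 9)
G = -4 (G = (-5 + 9)/(-1 + 0) = 4/(-1) = 4*(-1) = -4)
u = -4
Z(o, F) = -4*(-4 + F)**2 (Z(o, F) = -4*(F - 4)**2 = -4*(-4 + F)**2)
-255*Z(-172, b) = -(-1020)*(-4 + 174)**2 = -(-1020)*170**2 = -(-1020)*28900 = -255*(-115600) = 29478000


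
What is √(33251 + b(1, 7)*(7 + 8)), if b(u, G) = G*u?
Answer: 2*√8339 ≈ 182.64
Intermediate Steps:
√(33251 + b(1, 7)*(7 + 8)) = √(33251 + (7*1)*(7 + 8)) = √(33251 + 7*15) = √(33251 + 105) = √33356 = 2*√8339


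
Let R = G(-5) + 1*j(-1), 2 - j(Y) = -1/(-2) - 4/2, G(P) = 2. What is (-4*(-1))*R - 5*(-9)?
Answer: 67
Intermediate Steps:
j(Y) = 7/2 (j(Y) = 2 - (-1/(-2) - 4/2) = 2 - (-1*(-½) - 4*½) = 2 - (½ - 2) = 2 - 1*(-3/2) = 2 + 3/2 = 7/2)
R = 11/2 (R = 2 + 1*(7/2) = 2 + 7/2 = 11/2 ≈ 5.5000)
(-4*(-1))*R - 5*(-9) = -4*(-1)*(11/2) - 5*(-9) = 4*(11/2) + 45 = 22 + 45 = 67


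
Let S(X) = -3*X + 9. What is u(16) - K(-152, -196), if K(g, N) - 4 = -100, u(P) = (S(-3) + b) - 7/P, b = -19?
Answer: 1513/16 ≈ 94.563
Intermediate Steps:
S(X) = 9 - 3*X
u(P) = -1 - 7/P (u(P) = ((9 - 3*(-3)) - 19) - 7/P = ((9 + 9) - 19) - 7/P = (18 - 19) - 7/P = -1 - 7/P)
K(g, N) = -96 (K(g, N) = 4 - 100 = -96)
u(16) - K(-152, -196) = (-7 - 1*16)/16 - 1*(-96) = (-7 - 16)/16 + 96 = (1/16)*(-23) + 96 = -23/16 + 96 = 1513/16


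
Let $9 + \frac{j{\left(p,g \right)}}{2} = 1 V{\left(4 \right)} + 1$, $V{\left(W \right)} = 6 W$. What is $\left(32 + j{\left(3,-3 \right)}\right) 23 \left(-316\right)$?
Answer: $-465152$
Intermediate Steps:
$j{\left(p,g \right)} = 32$ ($j{\left(p,g \right)} = -18 + 2 \left(1 \cdot 6 \cdot 4 + 1\right) = -18 + 2 \left(1 \cdot 24 + 1\right) = -18 + 2 \left(24 + 1\right) = -18 + 2 \cdot 25 = -18 + 50 = 32$)
$\left(32 + j{\left(3,-3 \right)}\right) 23 \left(-316\right) = \left(32 + 32\right) 23 \left(-316\right) = 64 \cdot 23 \left(-316\right) = 1472 \left(-316\right) = -465152$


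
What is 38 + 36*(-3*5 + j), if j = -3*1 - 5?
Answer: -790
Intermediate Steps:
j = -8 (j = -3 - 5 = -8)
38 + 36*(-3*5 + j) = 38 + 36*(-3*5 - 8) = 38 + 36*(-15 - 8) = 38 + 36*(-23) = 38 - 828 = -790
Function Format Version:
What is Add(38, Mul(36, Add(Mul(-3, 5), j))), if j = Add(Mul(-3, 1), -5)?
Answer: -790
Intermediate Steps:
j = -8 (j = Add(-3, -5) = -8)
Add(38, Mul(36, Add(Mul(-3, 5), j))) = Add(38, Mul(36, Add(Mul(-3, 5), -8))) = Add(38, Mul(36, Add(-15, -8))) = Add(38, Mul(36, -23)) = Add(38, -828) = -790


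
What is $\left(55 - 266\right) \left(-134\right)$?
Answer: $28274$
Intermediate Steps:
$\left(55 - 266\right) \left(-134\right) = \left(-211\right) \left(-134\right) = 28274$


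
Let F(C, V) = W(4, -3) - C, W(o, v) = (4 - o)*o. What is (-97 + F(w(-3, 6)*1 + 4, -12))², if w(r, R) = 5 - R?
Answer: 10000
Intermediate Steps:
W(o, v) = o*(4 - o)
F(C, V) = -C (F(C, V) = 4*(4 - 1*4) - C = 4*(4 - 4) - C = 4*0 - C = 0 - C = -C)
(-97 + F(w(-3, 6)*1 + 4, -12))² = (-97 - ((5 - 1*6)*1 + 4))² = (-97 - ((5 - 6)*1 + 4))² = (-97 - (-1*1 + 4))² = (-97 - (-1 + 4))² = (-97 - 1*3)² = (-97 - 3)² = (-100)² = 10000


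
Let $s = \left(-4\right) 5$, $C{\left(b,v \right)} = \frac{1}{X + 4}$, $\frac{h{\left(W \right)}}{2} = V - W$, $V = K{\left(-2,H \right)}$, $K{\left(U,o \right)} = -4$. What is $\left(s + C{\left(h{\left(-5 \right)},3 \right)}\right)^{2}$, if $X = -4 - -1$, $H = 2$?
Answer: $361$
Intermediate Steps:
$V = -4$
$h{\left(W \right)} = -8 - 2 W$ ($h{\left(W \right)} = 2 \left(-4 - W\right) = -8 - 2 W$)
$X = -3$ ($X = -4 + 1 = -3$)
$C{\left(b,v \right)} = 1$ ($C{\left(b,v \right)} = \frac{1}{-3 + 4} = 1^{-1} = 1$)
$s = -20$
$\left(s + C{\left(h{\left(-5 \right)},3 \right)}\right)^{2} = \left(-20 + 1\right)^{2} = \left(-19\right)^{2} = 361$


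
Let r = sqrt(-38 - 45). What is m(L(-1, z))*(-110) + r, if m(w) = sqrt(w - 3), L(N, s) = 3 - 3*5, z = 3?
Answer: I*(sqrt(83) - 110*sqrt(15)) ≈ -416.92*I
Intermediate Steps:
L(N, s) = -12 (L(N, s) = 3 - 15 = -12)
m(w) = sqrt(-3 + w)
r = I*sqrt(83) (r = sqrt(-83) = I*sqrt(83) ≈ 9.1104*I)
m(L(-1, z))*(-110) + r = sqrt(-3 - 12)*(-110) + I*sqrt(83) = sqrt(-15)*(-110) + I*sqrt(83) = (I*sqrt(15))*(-110) + I*sqrt(83) = -110*I*sqrt(15) + I*sqrt(83) = I*sqrt(83) - 110*I*sqrt(15)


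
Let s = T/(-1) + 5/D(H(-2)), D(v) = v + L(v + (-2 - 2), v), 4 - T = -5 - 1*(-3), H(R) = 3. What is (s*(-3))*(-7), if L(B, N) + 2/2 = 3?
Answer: -105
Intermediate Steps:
L(B, N) = 2 (L(B, N) = -1 + 3 = 2)
T = 6 (T = 4 - (-5 - 1*(-3)) = 4 - (-5 + 3) = 4 - 1*(-2) = 4 + 2 = 6)
D(v) = 2 + v (D(v) = v + 2 = 2 + v)
s = -5 (s = 6/(-1) + 5/(2 + 3) = 6*(-1) + 5/5 = -6 + 5*(1/5) = -6 + 1 = -5)
(s*(-3))*(-7) = -5*(-3)*(-7) = 15*(-7) = -105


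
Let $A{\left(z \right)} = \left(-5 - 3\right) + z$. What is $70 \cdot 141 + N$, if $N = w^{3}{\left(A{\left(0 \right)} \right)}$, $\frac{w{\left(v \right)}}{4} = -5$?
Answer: $1870$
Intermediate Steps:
$A{\left(z \right)} = -8 + z$
$w{\left(v \right)} = -20$ ($w{\left(v \right)} = 4 \left(-5\right) = -20$)
$N = -8000$ ($N = \left(-20\right)^{3} = -8000$)
$70 \cdot 141 + N = 70 \cdot 141 - 8000 = 9870 - 8000 = 1870$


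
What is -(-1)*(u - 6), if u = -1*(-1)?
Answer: -5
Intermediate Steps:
u = 1
-(-1)*(u - 6) = -(-1)*(1 - 6) = -(-1)*(-5) = -1*5 = -5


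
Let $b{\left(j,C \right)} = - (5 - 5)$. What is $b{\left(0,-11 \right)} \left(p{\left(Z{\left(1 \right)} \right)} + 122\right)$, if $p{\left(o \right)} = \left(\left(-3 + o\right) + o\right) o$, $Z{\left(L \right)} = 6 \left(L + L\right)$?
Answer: $0$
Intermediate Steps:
$b{\left(j,C \right)} = 0$ ($b{\left(j,C \right)} = \left(-1\right) 0 = 0$)
$Z{\left(L \right)} = 12 L$ ($Z{\left(L \right)} = 6 \cdot 2 L = 12 L$)
$p{\left(o \right)} = o \left(-3 + 2 o\right)$ ($p{\left(o \right)} = \left(-3 + 2 o\right) o = o \left(-3 + 2 o\right)$)
$b{\left(0,-11 \right)} \left(p{\left(Z{\left(1 \right)} \right)} + 122\right) = 0 \left(12 \cdot 1 \left(-3 + 2 \cdot 12 \cdot 1\right) + 122\right) = 0 \left(12 \left(-3 + 2 \cdot 12\right) + 122\right) = 0 \left(12 \left(-3 + 24\right) + 122\right) = 0 \left(12 \cdot 21 + 122\right) = 0 \left(252 + 122\right) = 0 \cdot 374 = 0$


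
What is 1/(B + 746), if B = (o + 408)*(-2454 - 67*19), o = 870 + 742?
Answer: -1/7527794 ≈ -1.3284e-7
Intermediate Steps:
o = 1612
B = -7528540 (B = (1612 + 408)*(-2454 - 67*19) = 2020*(-2454 - 1273) = 2020*(-3727) = -7528540)
1/(B + 746) = 1/(-7528540 + 746) = 1/(-7527794) = -1/7527794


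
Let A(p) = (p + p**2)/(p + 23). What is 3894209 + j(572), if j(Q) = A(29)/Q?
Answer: 57914676683/14872 ≈ 3.8942e+6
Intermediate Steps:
A(p) = (p + p**2)/(23 + p)
j(Q) = 435/(26*Q) (j(Q) = (29*(1 + 29)/(23 + 29))/Q = (29*30/52)/Q = (29*(1/52)*30)/Q = 435/(26*Q))
3894209 + j(572) = 3894209 + (435/26)/572 = 3894209 + (435/26)*(1/572) = 3894209 + 435/14872 = 57914676683/14872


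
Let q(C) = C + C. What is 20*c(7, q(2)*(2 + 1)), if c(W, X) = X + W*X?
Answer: 1920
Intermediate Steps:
q(C) = 2*C
20*c(7, q(2)*(2 + 1)) = 20*(((2*2)*(2 + 1))*(1 + 7)) = 20*((4*3)*8) = 20*(12*8) = 20*96 = 1920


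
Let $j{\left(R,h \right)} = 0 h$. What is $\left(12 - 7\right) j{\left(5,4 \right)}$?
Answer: $0$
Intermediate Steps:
$j{\left(R,h \right)} = 0$
$\left(12 - 7\right) j{\left(5,4 \right)} = \left(12 - 7\right) 0 = 5 \cdot 0 = 0$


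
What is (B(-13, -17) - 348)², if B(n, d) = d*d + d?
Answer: 5776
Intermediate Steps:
B(n, d) = d + d² (B(n, d) = d² + d = d + d²)
(B(-13, -17) - 348)² = (-17*(1 - 17) - 348)² = (-17*(-16) - 348)² = (272 - 348)² = (-76)² = 5776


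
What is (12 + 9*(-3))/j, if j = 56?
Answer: -15/56 ≈ -0.26786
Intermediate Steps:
(12 + 9*(-3))/j = (12 + 9*(-3))/56 = (12 - 27)*(1/56) = -15*1/56 = -15/56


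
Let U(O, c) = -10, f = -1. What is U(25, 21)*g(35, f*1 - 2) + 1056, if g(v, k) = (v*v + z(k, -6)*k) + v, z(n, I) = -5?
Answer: -11694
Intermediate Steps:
g(v, k) = v + v² - 5*k (g(v, k) = (v*v - 5*k) + v = (v² - 5*k) + v = v + v² - 5*k)
U(25, 21)*g(35, f*1 - 2) + 1056 = -10*(35 + 35² - 5*(-1*1 - 2)) + 1056 = -10*(35 + 1225 - 5*(-1 - 2)) + 1056 = -10*(35 + 1225 - 5*(-3)) + 1056 = -10*(35 + 1225 + 15) + 1056 = -10*1275 + 1056 = -12750 + 1056 = -11694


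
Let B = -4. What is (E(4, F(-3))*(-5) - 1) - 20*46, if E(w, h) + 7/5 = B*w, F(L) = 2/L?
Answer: -834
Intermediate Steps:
E(w, h) = -7/5 - 4*w
(E(4, F(-3))*(-5) - 1) - 20*46 = ((-7/5 - 4*4)*(-5) - 1) - 20*46 = ((-7/5 - 16)*(-5) - 1) - 920 = (-87/5*(-5) - 1) - 920 = (87 - 1) - 920 = 86 - 920 = -834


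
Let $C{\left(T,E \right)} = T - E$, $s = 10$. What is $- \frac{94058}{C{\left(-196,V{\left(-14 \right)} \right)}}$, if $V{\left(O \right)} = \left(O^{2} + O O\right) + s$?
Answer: $\frac{47029}{299} \approx 157.29$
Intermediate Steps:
$V{\left(O \right)} = 10 + 2 O^{2}$ ($V{\left(O \right)} = \left(O^{2} + O O\right) + 10 = \left(O^{2} + O^{2}\right) + 10 = 2 O^{2} + 10 = 10 + 2 O^{2}$)
$- \frac{94058}{C{\left(-196,V{\left(-14 \right)} \right)}} = - \frac{94058}{-196 - \left(10 + 2 \left(-14\right)^{2}\right)} = - \frac{94058}{-196 - \left(10 + 2 \cdot 196\right)} = - \frac{94058}{-196 - \left(10 + 392\right)} = - \frac{94058}{-196 - 402} = - \frac{94058}{-598} = \left(-94058\right) \left(- \frac{1}{598}\right) = \frac{47029}{299}$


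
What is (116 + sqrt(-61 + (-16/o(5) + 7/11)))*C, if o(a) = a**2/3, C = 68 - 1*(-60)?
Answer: 14848 + 256*I*sqrt(47102)/55 ≈ 14848.0 + 1010.2*I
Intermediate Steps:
C = 128 (C = 68 + 60 = 128)
o(a) = a**2/3 (o(a) = a**2*(1/3) = a**2/3)
(116 + sqrt(-61 + (-16/o(5) + 7/11)))*C = (116 + sqrt(-61 + (-16/((1/3)*5**2) + 7/11)))*128 = (116 + sqrt(-61 + (-16/((1/3)*25) + 7*(1/11))))*128 = (116 + sqrt(-61 + (-16/25/3 + 7/11)))*128 = (116 + sqrt(-61 + (-16*3/25 + 7/11)))*128 = (116 + sqrt(-61 + (-48/25 + 7/11)))*128 = (116 + sqrt(-61 - 353/275))*128 = (116 + sqrt(-17128/275))*128 = (116 + 2*I*sqrt(47102)/55)*128 = 14848 + 256*I*sqrt(47102)/55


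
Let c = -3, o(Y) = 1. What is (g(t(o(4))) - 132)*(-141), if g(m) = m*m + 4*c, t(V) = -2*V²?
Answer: 19740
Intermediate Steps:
g(m) = -12 + m² (g(m) = m*m + 4*(-3) = m² - 12 = -12 + m²)
(g(t(o(4))) - 132)*(-141) = ((-12 + (-2*1²)²) - 132)*(-141) = ((-12 + (-2*1)²) - 132)*(-141) = ((-12 + (-2)²) - 132)*(-141) = ((-12 + 4) - 132)*(-141) = (-8 - 132)*(-141) = -140*(-141) = 19740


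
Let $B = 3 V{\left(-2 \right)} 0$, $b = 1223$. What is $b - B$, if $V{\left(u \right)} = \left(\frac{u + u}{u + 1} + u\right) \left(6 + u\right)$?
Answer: $1223$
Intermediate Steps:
$V{\left(u \right)} = \left(6 + u\right) \left(u + \frac{2 u}{1 + u}\right)$ ($V{\left(u \right)} = \left(\frac{2 u}{1 + u} + u\right) \left(6 + u\right) = \left(u + \frac{2 u}{1 + u}\right) \left(6 + u\right) = \left(6 + u\right) \left(u + \frac{2 u}{1 + u}\right)$)
$B = 0$ ($B = 3 \left(- \frac{2 \left(18 + \left(-2\right)^{2} + 9 \left(-2\right)\right)}{1 - 2}\right) 0 = 3 \left(- \frac{2 \left(18 + 4 - 18\right)}{-1}\right) 0 = 3 \left(\left(-2\right) \left(-1\right) 4\right) 0 = 3 \cdot 8 \cdot 0 = 24 \cdot 0 = 0$)
$b - B = 1223 - 0 = 1223 + 0 = 1223$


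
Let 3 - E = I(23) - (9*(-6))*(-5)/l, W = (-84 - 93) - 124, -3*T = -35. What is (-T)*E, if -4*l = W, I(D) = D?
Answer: 24700/129 ≈ 191.47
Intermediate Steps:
T = 35/3 (T = -⅓*(-35) = 35/3 ≈ 11.667)
W = -301 (W = -177 - 124 = -301)
l = 301/4 (l = -¼*(-301) = 301/4 ≈ 75.250)
E = -4940/301 (E = 3 - (23 - (9*(-6))*(-5)/301/4) = 3 - (23 - (-54*(-5))*4/301) = 3 - (23 - 270*4/301) = 3 - (23 - 1*1080/301) = 3 - (23 - 1080/301) = 3 - 1*5843/301 = 3 - 5843/301 = -4940/301 ≈ -16.412)
(-T)*E = -1*35/3*(-4940/301) = -35/3*(-4940/301) = 24700/129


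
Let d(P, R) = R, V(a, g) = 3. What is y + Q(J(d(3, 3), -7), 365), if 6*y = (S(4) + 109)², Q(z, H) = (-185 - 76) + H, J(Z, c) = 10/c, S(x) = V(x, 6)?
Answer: 6584/3 ≈ 2194.7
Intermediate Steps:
S(x) = 3
Q(z, H) = -261 + H
y = 6272/3 (y = (3 + 109)²/6 = (⅙)*112² = (⅙)*12544 = 6272/3 ≈ 2090.7)
y + Q(J(d(3, 3), -7), 365) = 6272/3 + (-261 + 365) = 6272/3 + 104 = 6584/3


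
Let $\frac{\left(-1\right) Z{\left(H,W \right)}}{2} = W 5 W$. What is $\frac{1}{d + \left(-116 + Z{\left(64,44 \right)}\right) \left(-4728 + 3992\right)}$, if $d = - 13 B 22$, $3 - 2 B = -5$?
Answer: $\frac{1}{14333192} \approx 6.9768 \cdot 10^{-8}$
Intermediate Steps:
$B = 4$ ($B = \frac{3}{2} - - \frac{5}{2} = \frac{3}{2} + \frac{5}{2} = 4$)
$Z{\left(H,W \right)} = - 10 W^{2}$ ($Z{\left(H,W \right)} = - 2 W 5 W = - 2 \cdot 5 W W = - 2 \cdot 5 W^{2} = - 10 W^{2}$)
$d = -1144$ ($d = \left(-13\right) 4 \cdot 22 = \left(-52\right) 22 = -1144$)
$\frac{1}{d + \left(-116 + Z{\left(64,44 \right)}\right) \left(-4728 + 3992\right)} = \frac{1}{-1144 + \left(-116 - 10 \cdot 44^{2}\right) \left(-4728 + 3992\right)} = \frac{1}{-1144 + \left(-116 - 19360\right) \left(-736\right)} = \frac{1}{-1144 - -14334336} = \frac{1}{-1144 + 14334336} = \frac{1}{14333192}$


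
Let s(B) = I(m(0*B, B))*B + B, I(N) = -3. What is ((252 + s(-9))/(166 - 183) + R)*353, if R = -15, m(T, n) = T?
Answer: -185325/17 ≈ -10901.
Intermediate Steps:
s(B) = -2*B (s(B) = -3*B + B = -2*B)
((252 + s(-9))/(166 - 183) + R)*353 = ((252 - 2*(-9))/(166 - 183) - 15)*353 = ((252 + 18)/(-17) - 15)*353 = (270*(-1/17) - 15)*353 = (-270/17 - 15)*353 = -525/17*353 = -185325/17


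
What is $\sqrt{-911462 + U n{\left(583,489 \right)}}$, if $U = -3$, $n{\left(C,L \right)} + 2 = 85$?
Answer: $i \sqrt{911711} \approx 954.84 i$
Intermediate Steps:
$n{\left(C,L \right)} = 83$ ($n{\left(C,L \right)} = -2 + 85 = 83$)
$\sqrt{-911462 + U n{\left(583,489 \right)}} = \sqrt{-911462 - 249} = \sqrt{-911711} = i \sqrt{911711}$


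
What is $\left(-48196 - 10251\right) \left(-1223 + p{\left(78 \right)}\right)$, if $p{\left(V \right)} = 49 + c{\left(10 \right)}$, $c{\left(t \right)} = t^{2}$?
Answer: $62772078$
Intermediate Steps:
$p{\left(V \right)} = 149$ ($p{\left(V \right)} = 49 + 10^{2} = 49 + 100 = 149$)
$\left(-48196 - 10251\right) \left(-1223 + p{\left(78 \right)}\right) = \left(-48196 - 10251\right) \left(-1223 + 149\right) = \left(-48196 - 10251\right) \left(-1074\right) = \left(-58447\right) \left(-1074\right) = 62772078$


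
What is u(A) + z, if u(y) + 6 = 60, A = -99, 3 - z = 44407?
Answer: -44350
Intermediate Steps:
z = -44404 (z = 3 - 1*44407 = 3 - 44407 = -44404)
u(y) = 54 (u(y) = -6 + 60 = 54)
u(A) + z = 54 - 44404 = -44350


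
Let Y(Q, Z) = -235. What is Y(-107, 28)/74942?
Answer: -235/74942 ≈ -0.0031358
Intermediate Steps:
Y(-107, 28)/74942 = -235/74942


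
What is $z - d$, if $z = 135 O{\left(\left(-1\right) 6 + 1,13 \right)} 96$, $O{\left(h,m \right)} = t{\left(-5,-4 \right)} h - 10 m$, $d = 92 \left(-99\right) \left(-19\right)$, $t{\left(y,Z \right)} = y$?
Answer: $-1533852$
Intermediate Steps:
$d = 173052$ ($d = \left(-9108\right) \left(-19\right) = 173052$)
$O{\left(h,m \right)} = - 10 m - 5 h$ ($O{\left(h,m \right)} = - 5 h - 10 m = - 10 m - 5 h$)
$z = -1360800$ ($z = 135 \left(\left(-10\right) 13 - 5 \left(\left(-1\right) 6 + 1\right)\right) 96 = 135 \left(-130 - 5 \left(-6 + 1\right)\right) 96 = 135 \left(-130 - -25\right) 96 = 135 \left(-130 + 25\right) 96 = 135 \left(-105\right) 96 = \left(-14175\right) 96 = -1360800$)
$z - d = -1360800 - 173052 = -1533852$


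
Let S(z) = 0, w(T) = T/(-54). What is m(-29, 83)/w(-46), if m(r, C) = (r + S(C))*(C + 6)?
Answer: -69687/23 ≈ -3029.9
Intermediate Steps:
w(T) = -T/54 (w(T) = T*(-1/54) = -T/54)
m(r, C) = r*(6 + C) (m(r, C) = (r + 0)*(C + 6) = r*(6 + C))
m(-29, 83)/w(-46) = (-29*(6 + 83))/((-1/54*(-46))) = (-29*89)/(23/27) = -2581*27/23 = -69687/23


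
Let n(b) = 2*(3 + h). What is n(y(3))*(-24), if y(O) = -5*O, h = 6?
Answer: -432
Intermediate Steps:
n(b) = 18 (n(b) = 2*(3 + 6) = 2*9 = 18)
n(y(3))*(-24) = 18*(-24) = -432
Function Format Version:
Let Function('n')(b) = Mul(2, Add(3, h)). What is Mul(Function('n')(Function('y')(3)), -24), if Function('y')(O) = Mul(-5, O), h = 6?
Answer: -432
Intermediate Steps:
Function('n')(b) = 18 (Function('n')(b) = Mul(2, Add(3, 6)) = Mul(2, 9) = 18)
Mul(Function('n')(Function('y')(3)), -24) = Mul(18, -24) = -432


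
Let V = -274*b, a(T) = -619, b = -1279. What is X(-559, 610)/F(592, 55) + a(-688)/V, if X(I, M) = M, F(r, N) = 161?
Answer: 213672401/56421806 ≈ 3.7871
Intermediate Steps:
V = 350446 (V = -274*(-1279) = 350446)
X(-559, 610)/F(592, 55) + a(-688)/V = 610/161 - 619/350446 = 213672401/56421806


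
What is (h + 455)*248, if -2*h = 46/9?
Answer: 1009856/9 ≈ 1.1221e+5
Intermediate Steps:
h = -23/9 ≈ -2.5556
(h + 455)*248 = (-23/9 + 455)*248 = (4072/9)*248 = 1009856/9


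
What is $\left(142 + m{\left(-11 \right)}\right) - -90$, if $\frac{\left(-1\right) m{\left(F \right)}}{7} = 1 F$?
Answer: $309$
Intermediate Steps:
$m{\left(F \right)} = - 7 F$ ($m{\left(F \right)} = - 7 \cdot 1 F = - 7 F$)
$\left(142 + m{\left(-11 \right)}\right) - -90 = \left(142 - -77\right) - -90 = \left(142 + 77\right) + 90 = 219 + 90 = 309$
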